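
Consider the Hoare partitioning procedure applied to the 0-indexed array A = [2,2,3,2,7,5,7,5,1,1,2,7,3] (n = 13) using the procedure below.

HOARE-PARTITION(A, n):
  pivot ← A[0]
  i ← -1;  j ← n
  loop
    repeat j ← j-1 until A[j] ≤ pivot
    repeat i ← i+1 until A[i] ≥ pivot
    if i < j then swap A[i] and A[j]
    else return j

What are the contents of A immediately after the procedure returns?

[2,1,1,2,7,5,7,5,3,2,2,7,3]

pivot=2
j stops at 10 (2), i stops at 0 (2); swap ⇒ [2,2,3,2,7,5,7,5,1,1,2,7,3]
j stops at 9 (1), i stops at 1 (2); swap ⇒ [2,1,3,2,7,5,7,5,1,2,2,7,3]
j stops at 8 (1), i stops at 2 (3); swap ⇒ [2,1,1,2,7,5,7,5,3,2,2,7,3]
j stops at 3, i stops at 3; i≥j ⇒ return 3. A=[2,1,1,2,7,5,7,5,3,2,2,7,3]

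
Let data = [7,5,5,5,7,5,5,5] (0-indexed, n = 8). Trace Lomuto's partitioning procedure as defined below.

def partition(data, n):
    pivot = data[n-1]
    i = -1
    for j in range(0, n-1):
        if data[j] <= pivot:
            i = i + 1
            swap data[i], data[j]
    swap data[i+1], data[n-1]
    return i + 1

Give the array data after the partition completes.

pivot = data[7] = 5; i = -1
j=0: data[0]=7 > 5 → no swap
j=1: data[1]=5 ≤ 5 → i=0, swap data[0],data[1] → [5,7,5,5,7,5,5,5]
j=2: data[2]=5 ≤ 5 → i=1, swap data[1],data[2] → [5,5,7,5,7,5,5,5]
j=3: data[3]=5 ≤ 5 → i=2, swap data[2],data[3] → [5,5,5,7,7,5,5,5]
j=4: data[4]=7 > 5 → no swap
j=5: data[5]=5 ≤ 5 → i=3, swap data[3],data[5] → [5,5,5,5,7,7,5,5]
j=6: data[6]=5 ≤ 5 → i=4, swap data[4],data[6] → [5,5,5,5,5,7,7,5]
final swap data[5],data[7] → [5,5,5,5,5,5,7,7]; return 5

[5,5,5,5,5,5,7,7]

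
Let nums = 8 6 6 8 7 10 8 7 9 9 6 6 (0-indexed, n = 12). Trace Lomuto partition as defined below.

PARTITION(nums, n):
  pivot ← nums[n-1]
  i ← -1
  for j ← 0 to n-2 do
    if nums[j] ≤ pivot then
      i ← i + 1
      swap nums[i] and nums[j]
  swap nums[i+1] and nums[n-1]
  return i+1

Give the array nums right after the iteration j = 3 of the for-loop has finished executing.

pivot=6, i=-1
j=0: 8>6, skip
j=1: 6≤6, i=0, swap(0,1) ⇒ 6 8 6 8 7 10 8 7 9 9 6 6
j=2: 6≤6, i=1, swap(1,2) ⇒ 6 6 8 8 7 10 8 7 9 9 6 6
j=3: 8>6, skip
(after j=3) nums = 6 6 8 8 7 10 8 7 9 9 6 6

6 6 8 8 7 10 8 7 9 9 6 6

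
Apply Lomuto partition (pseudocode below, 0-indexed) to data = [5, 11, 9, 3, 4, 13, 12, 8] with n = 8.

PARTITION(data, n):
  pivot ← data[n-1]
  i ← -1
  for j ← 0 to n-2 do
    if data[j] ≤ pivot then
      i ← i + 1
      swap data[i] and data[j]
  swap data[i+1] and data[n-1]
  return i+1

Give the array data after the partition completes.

[5, 3, 4, 8, 9, 13, 12, 11]

pivot = data[7] = 8; i = -1
j=0: data[0]=5 ≤ 8 → i=0, swap data[0],data[0] (no change) → [5, 11, 9, 3, 4, 13, 12, 8]
j=1: data[1]=11 > 8 → no swap
j=2: data[2]=9 > 8 → no swap
j=3: data[3]=3 ≤ 8 → i=1, swap data[1],data[3] → [5, 3, 9, 11, 4, 13, 12, 8]
j=4: data[4]=4 ≤ 8 → i=2, swap data[2],data[4] → [5, 3, 4, 11, 9, 13, 12, 8]
j=5: data[5]=13 > 8 → no swap
j=6: data[6]=12 > 8 → no swap
final swap data[3],data[7] → [5, 3, 4, 8, 9, 13, 12, 11]; return 3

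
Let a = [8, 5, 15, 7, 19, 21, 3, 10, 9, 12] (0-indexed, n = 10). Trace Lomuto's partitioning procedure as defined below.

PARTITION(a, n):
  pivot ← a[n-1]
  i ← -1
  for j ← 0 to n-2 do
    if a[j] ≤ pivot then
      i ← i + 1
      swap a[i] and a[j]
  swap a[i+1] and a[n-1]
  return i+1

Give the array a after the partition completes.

[8, 5, 7, 3, 10, 9, 12, 19, 21, 15]

pivot=12, i=-1
j=0: 8≤12, i=0, swap(0,0) ⇒ [8, 5, 15, 7, 19, 21, 3, 10, 9, 12]
j=1: 5≤12, i=1, swap(1,1) ⇒ [8, 5, 15, 7, 19, 21, 3, 10, 9, 12]
j=2: 15>12, skip
j=3: 7≤12, i=2, swap(2,3) ⇒ [8, 5, 7, 15, 19, 21, 3, 10, 9, 12]
j=4: 19>12, skip
j=5: 21>12, skip
j=6: 3≤12, i=3, swap(3,6) ⇒ [8, 5, 7, 3, 19, 21, 15, 10, 9, 12]
j=7: 10≤12, i=4, swap(4,7) ⇒ [8, 5, 7, 3, 10, 21, 15, 19, 9, 12]
j=8: 9≤12, i=5, swap(5,8) ⇒ [8, 5, 7, 3, 10, 9, 15, 19, 21, 12]
swap(6,9) ⇒ [8, 5, 7, 3, 10, 9, 12, 19, 21, 15]; return 6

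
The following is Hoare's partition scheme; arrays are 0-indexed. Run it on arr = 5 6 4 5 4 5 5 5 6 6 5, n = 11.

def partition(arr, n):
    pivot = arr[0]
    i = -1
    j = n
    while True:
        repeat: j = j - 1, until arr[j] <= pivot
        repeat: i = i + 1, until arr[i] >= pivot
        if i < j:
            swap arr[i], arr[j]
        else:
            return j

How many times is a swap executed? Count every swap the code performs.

3

pivot = arr[0] = 5; i = -1, j = 11
j→10 (arr[10]=5≤5), i→0 (arr[0]=5≥5); i<j, swap → 5 6 4 5 4 5 5 5 6 6 5
j→7 (arr[7]=5≤5), i→1 (arr[1]=6≥5); i<j, swap → 5 5 4 5 4 5 5 6 6 6 5
j→6 (arr[6]=5≤5), i→3 (arr[3]=5≥5); i<j, swap → 5 5 4 5 4 5 5 6 6 6 5
j→5, i→5; i≥j, return j=5. arr = 5 5 4 5 4 5 5 6 6 6 5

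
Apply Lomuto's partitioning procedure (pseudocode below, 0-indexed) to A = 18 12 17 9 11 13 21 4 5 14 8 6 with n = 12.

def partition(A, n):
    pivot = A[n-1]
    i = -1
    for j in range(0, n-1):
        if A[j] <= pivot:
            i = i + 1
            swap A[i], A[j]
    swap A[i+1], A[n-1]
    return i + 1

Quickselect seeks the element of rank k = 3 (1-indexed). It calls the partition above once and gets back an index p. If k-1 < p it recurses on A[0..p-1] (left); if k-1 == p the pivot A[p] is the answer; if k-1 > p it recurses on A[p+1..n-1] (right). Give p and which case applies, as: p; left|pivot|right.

2; pivot

pivot=6, i=-1
j=0: 18>6, skip
j=1: 12>6, skip
j=2: 17>6, skip
j=3: 9>6, skip
j=4: 11>6, skip
j=5: 13>6, skip
j=6: 21>6, skip
j=7: 4≤6, i=0, swap(0,7) ⇒ 4 12 17 9 11 13 21 18 5 14 8 6
j=8: 5≤6, i=1, swap(1,8) ⇒ 4 5 17 9 11 13 21 18 12 14 8 6
j=9: 14>6, skip
j=10: 8>6, skip
swap(2,11) ⇒ 4 5 6 9 11 13 21 18 12 14 8 17; return 2
p = 2; k-1 = 2 == 2 ⇒ pivot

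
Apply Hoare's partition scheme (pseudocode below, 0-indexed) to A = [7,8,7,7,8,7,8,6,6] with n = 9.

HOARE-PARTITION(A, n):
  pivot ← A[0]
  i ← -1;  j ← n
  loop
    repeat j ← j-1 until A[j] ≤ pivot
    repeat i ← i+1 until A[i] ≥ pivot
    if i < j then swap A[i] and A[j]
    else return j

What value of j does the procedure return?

pivot = A[0] = 7; i = -1, j = 9
j→8 (A[8]=6≤7), i→0 (A[0]=7≥7); i<j, swap → [6,8,7,7,8,7,8,6,7]
j→7 (A[7]=6≤7), i→1 (A[1]=8≥7); i<j, swap → [6,6,7,7,8,7,8,8,7]
j→5 (A[5]=7≤7), i→2 (A[2]=7≥7); i<j, swap → [6,6,7,7,8,7,8,8,7]
j→3, i→3; i≥j, return j=3. A = [6,6,7,7,8,7,8,8,7]

3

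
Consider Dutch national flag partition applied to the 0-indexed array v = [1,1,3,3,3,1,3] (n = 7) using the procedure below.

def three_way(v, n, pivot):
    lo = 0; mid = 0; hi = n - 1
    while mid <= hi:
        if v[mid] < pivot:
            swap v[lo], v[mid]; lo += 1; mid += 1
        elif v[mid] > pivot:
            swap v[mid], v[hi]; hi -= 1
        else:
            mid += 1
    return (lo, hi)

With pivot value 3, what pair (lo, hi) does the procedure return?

(3, 6)

lo=0 mid=0 hi=6
1<3: swap(0,0), lo=1 mid=1 ⇒ [1,1,3,3,3,1,3]
1<3: swap(1,1), lo=2 mid=2 ⇒ [1,1,3,3,3,1,3]
3=3: mid=3
3=3: mid=4
3=3: mid=5
1<3: swap(2,5), lo=3 mid=6 ⇒ [1,1,1,3,3,3,3]
3=3: mid=7
done. lo=3 hi=6; v=[1,1,1,3,3,3,3]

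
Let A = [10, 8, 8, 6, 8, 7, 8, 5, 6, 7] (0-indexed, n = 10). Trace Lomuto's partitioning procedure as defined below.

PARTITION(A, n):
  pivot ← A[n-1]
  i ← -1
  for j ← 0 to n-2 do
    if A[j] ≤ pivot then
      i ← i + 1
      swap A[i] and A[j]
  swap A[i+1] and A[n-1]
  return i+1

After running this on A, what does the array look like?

pivot=7, i=-1
j=0: 10>7, skip
j=1: 8>7, skip
j=2: 8>7, skip
j=3: 6≤7, i=0, swap(0,3) ⇒ [6, 8, 8, 10, 8, 7, 8, 5, 6, 7]
j=4: 8>7, skip
j=5: 7≤7, i=1, swap(1,5) ⇒ [6, 7, 8, 10, 8, 8, 8, 5, 6, 7]
j=6: 8>7, skip
j=7: 5≤7, i=2, swap(2,7) ⇒ [6, 7, 5, 10, 8, 8, 8, 8, 6, 7]
j=8: 6≤7, i=3, swap(3,8) ⇒ [6, 7, 5, 6, 8, 8, 8, 8, 10, 7]
swap(4,9) ⇒ [6, 7, 5, 6, 7, 8, 8, 8, 10, 8]; return 4

[6, 7, 5, 6, 7, 8, 8, 8, 10, 8]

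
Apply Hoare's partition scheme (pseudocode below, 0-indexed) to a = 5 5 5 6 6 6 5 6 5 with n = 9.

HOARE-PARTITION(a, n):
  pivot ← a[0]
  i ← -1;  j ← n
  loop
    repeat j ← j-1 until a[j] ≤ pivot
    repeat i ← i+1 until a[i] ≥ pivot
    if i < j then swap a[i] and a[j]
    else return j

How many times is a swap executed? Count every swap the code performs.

pivot = a[0] = 5; i = -1, j = 9
j→8 (a[8]=5≤5), i→0 (a[0]=5≥5); i<j, swap → 5 5 5 6 6 6 5 6 5
j→6 (a[6]=5≤5), i→1 (a[1]=5≥5); i<j, swap → 5 5 5 6 6 6 5 6 5
j→2, i→2; i≥j, return j=2. a = 5 5 5 6 6 6 5 6 5

2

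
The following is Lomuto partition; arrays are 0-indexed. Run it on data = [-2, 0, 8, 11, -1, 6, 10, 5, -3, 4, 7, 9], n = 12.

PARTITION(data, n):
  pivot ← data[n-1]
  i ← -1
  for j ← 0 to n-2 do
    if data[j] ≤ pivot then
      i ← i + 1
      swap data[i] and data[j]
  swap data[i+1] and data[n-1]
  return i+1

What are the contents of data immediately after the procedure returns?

pivot=9, i=-1
j=0: -2≤9, i=0, swap(0,0) ⇒ [-2, 0, 8, 11, -1, 6, 10, 5, -3, 4, 7, 9]
j=1: 0≤9, i=1, swap(1,1) ⇒ [-2, 0, 8, 11, -1, 6, 10, 5, -3, 4, 7, 9]
j=2: 8≤9, i=2, swap(2,2) ⇒ [-2, 0, 8, 11, -1, 6, 10, 5, -3, 4, 7, 9]
j=3: 11>9, skip
j=4: -1≤9, i=3, swap(3,4) ⇒ [-2, 0, 8, -1, 11, 6, 10, 5, -3, 4, 7, 9]
j=5: 6≤9, i=4, swap(4,5) ⇒ [-2, 0, 8, -1, 6, 11, 10, 5, -3, 4, 7, 9]
j=6: 10>9, skip
j=7: 5≤9, i=5, swap(5,7) ⇒ [-2, 0, 8, -1, 6, 5, 10, 11, -3, 4, 7, 9]
j=8: -3≤9, i=6, swap(6,8) ⇒ [-2, 0, 8, -1, 6, 5, -3, 11, 10, 4, 7, 9]
j=9: 4≤9, i=7, swap(7,9) ⇒ [-2, 0, 8, -1, 6, 5, -3, 4, 10, 11, 7, 9]
j=10: 7≤9, i=8, swap(8,10) ⇒ [-2, 0, 8, -1, 6, 5, -3, 4, 7, 11, 10, 9]
swap(9,11) ⇒ [-2, 0, 8, -1, 6, 5, -3, 4, 7, 9, 10, 11]; return 9

[-2, 0, 8, -1, 6, 5, -3, 4, 7, 9, 10, 11]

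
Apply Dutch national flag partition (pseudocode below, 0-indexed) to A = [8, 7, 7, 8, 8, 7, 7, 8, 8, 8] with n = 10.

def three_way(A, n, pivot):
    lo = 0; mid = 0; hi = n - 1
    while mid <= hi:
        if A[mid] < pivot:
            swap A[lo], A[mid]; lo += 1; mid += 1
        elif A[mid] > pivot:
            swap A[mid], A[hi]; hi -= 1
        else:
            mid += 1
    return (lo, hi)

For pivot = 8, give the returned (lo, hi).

(4, 9)

pivot = 8; lo=0, mid=0, hi=9
A[mid]=8=8: mid=1
A[mid]=7<8: swap A[0],A[1]; lo=1,mid=2 → [7, 8, 7, 8, 8, 7, 7, 8, 8, 8]
A[mid]=7<8: swap A[1],A[2]; lo=2,mid=3 → [7, 7, 8, 8, 8, 7, 7, 8, 8, 8]
A[mid]=8=8: mid=4
A[mid]=8=8: mid=5
A[mid]=7<8: swap A[2],A[5]; lo=3,mid=6 → [7, 7, 7, 8, 8, 8, 7, 8, 8, 8]
A[mid]=7<8: swap A[3],A[6]; lo=4,mid=7 → [7, 7, 7, 7, 8, 8, 8, 8, 8, 8]
A[mid]=8=8: mid=8
A[mid]=8=8: mid=9
A[mid]=8=8: mid=10
end: lo=4, hi=9; A = [7, 7, 7, 7, 8, 8, 8, 8, 8, 8]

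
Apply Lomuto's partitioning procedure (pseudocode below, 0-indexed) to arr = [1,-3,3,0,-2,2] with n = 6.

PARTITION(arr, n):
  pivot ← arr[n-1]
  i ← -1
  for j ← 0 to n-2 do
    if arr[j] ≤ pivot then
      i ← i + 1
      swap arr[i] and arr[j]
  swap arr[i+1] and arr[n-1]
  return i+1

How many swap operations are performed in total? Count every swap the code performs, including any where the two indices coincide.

pivot = arr[5] = 2; i = -1
j=0: arr[0]=1 ≤ 2 → i=0, swap arr[0],arr[0] (no change) → [1,-3,3,0,-2,2]
j=1: arr[1]=-3 ≤ 2 → i=1, swap arr[1],arr[1] (no change) → [1,-3,3,0,-2,2]
j=2: arr[2]=3 > 2 → no swap
j=3: arr[3]=0 ≤ 2 → i=2, swap arr[2],arr[3] → [1,-3,0,3,-2,2]
j=4: arr[4]=-2 ≤ 2 → i=3, swap arr[3],arr[4] → [1,-3,0,-2,3,2]
final swap arr[4],arr[5] → [1,-3,0,-2,2,3]; return 4

5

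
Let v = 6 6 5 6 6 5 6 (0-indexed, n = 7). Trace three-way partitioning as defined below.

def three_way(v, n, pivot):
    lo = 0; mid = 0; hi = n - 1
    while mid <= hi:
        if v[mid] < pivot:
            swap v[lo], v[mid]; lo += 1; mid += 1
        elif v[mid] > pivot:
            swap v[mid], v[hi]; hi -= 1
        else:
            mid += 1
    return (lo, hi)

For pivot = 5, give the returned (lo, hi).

(0, 1)

lo=0 mid=0 hi=6
6>5: swap(0,6), hi=5 ⇒ 6 6 5 6 6 5 6
6>5: swap(0,5), hi=4 ⇒ 5 6 5 6 6 6 6
5=5: mid=1
6>5: swap(1,4), hi=3 ⇒ 5 6 5 6 6 6 6
6>5: swap(1,3), hi=2 ⇒ 5 6 5 6 6 6 6
6>5: swap(1,2), hi=1 ⇒ 5 5 6 6 6 6 6
5=5: mid=2
done. lo=0 hi=1; v=5 5 6 6 6 6 6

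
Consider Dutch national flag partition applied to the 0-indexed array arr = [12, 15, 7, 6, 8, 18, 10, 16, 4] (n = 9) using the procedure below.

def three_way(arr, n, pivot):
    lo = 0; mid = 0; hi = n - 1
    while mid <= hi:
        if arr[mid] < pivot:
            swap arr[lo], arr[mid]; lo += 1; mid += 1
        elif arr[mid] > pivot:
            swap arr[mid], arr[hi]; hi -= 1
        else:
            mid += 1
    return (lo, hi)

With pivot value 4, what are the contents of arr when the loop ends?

[4, 7, 6, 8, 18, 10, 16, 15, 12]

lo=0 mid=0 hi=8
12>4: swap(0,8), hi=7 ⇒ [4, 15, 7, 6, 8, 18, 10, 16, 12]
4=4: mid=1
15>4: swap(1,7), hi=6 ⇒ [4, 16, 7, 6, 8, 18, 10, 15, 12]
16>4: swap(1,6), hi=5 ⇒ [4, 10, 7, 6, 8, 18, 16, 15, 12]
10>4: swap(1,5), hi=4 ⇒ [4, 18, 7, 6, 8, 10, 16, 15, 12]
18>4: swap(1,4), hi=3 ⇒ [4, 8, 7, 6, 18, 10, 16, 15, 12]
8>4: swap(1,3), hi=2 ⇒ [4, 6, 7, 8, 18, 10, 16, 15, 12]
6>4: swap(1,2), hi=1 ⇒ [4, 7, 6, 8, 18, 10, 16, 15, 12]
7>4: swap(1,1), hi=0 ⇒ [4, 7, 6, 8, 18, 10, 16, 15, 12]
done. lo=0 hi=0; arr=[4, 7, 6, 8, 18, 10, 16, 15, 12]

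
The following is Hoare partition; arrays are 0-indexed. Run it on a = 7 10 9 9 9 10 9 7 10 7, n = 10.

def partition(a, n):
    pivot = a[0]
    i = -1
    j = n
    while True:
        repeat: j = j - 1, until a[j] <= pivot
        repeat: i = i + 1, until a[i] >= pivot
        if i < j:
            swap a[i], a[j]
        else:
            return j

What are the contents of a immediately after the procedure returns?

7 7 9 9 9 10 9 10 10 7

pivot=7
j stops at 9 (7), i stops at 0 (7); swap ⇒ 7 10 9 9 9 10 9 7 10 7
j stops at 7 (7), i stops at 1 (10); swap ⇒ 7 7 9 9 9 10 9 10 10 7
j stops at 1, i stops at 2; i≥j ⇒ return 1. a=7 7 9 9 9 10 9 10 10 7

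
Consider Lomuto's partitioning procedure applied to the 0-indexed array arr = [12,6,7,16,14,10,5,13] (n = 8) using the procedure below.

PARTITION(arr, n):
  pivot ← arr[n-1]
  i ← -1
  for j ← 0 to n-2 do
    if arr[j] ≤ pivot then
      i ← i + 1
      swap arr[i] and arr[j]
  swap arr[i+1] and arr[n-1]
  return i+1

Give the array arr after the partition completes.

[12,6,7,10,5,13,14,16]

pivot = arr[7] = 13; i = -1
j=0: arr[0]=12 ≤ 13 → i=0, swap arr[0],arr[0] (no change) → [12,6,7,16,14,10,5,13]
j=1: arr[1]=6 ≤ 13 → i=1, swap arr[1],arr[1] (no change) → [12,6,7,16,14,10,5,13]
j=2: arr[2]=7 ≤ 13 → i=2, swap arr[2],arr[2] (no change) → [12,6,7,16,14,10,5,13]
j=3: arr[3]=16 > 13 → no swap
j=4: arr[4]=14 > 13 → no swap
j=5: arr[5]=10 ≤ 13 → i=3, swap arr[3],arr[5] → [12,6,7,10,14,16,5,13]
j=6: arr[6]=5 ≤ 13 → i=4, swap arr[4],arr[6] → [12,6,7,10,5,16,14,13]
final swap arr[5],arr[7] → [12,6,7,10,5,13,14,16]; return 5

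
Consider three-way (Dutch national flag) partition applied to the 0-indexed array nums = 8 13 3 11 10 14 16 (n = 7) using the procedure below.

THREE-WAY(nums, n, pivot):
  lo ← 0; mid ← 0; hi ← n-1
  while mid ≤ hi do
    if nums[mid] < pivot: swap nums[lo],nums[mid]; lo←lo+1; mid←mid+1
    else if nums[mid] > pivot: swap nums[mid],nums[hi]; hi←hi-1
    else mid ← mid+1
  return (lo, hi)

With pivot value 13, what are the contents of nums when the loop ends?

8 3 11 10 13 16 14

lo=0 mid=0 hi=6
8<13: swap(0,0), lo=1 mid=1 ⇒ 8 13 3 11 10 14 16
13=13: mid=2
3<13: swap(1,2), lo=2 mid=3 ⇒ 8 3 13 11 10 14 16
11<13: swap(2,3), lo=3 mid=4 ⇒ 8 3 11 13 10 14 16
10<13: swap(3,4), lo=4 mid=5 ⇒ 8 3 11 10 13 14 16
14>13: swap(5,6), hi=5 ⇒ 8 3 11 10 13 16 14
16>13: swap(5,5), hi=4 ⇒ 8 3 11 10 13 16 14
done. lo=4 hi=4; nums=8 3 11 10 13 16 14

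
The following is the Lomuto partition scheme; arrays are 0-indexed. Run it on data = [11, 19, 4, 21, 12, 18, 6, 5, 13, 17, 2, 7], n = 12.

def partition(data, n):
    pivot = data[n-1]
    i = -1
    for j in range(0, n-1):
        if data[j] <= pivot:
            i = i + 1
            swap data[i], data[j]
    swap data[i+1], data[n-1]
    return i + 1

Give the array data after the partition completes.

pivot=7, i=-1
j=0: 11>7, skip
j=1: 19>7, skip
j=2: 4≤7, i=0, swap(0,2) ⇒ [4, 19, 11, 21, 12, 18, 6, 5, 13, 17, 2, 7]
j=3: 21>7, skip
j=4: 12>7, skip
j=5: 18>7, skip
j=6: 6≤7, i=1, swap(1,6) ⇒ [4, 6, 11, 21, 12, 18, 19, 5, 13, 17, 2, 7]
j=7: 5≤7, i=2, swap(2,7) ⇒ [4, 6, 5, 21, 12, 18, 19, 11, 13, 17, 2, 7]
j=8: 13>7, skip
j=9: 17>7, skip
j=10: 2≤7, i=3, swap(3,10) ⇒ [4, 6, 5, 2, 12, 18, 19, 11, 13, 17, 21, 7]
swap(4,11) ⇒ [4, 6, 5, 2, 7, 18, 19, 11, 13, 17, 21, 12]; return 4

[4, 6, 5, 2, 7, 18, 19, 11, 13, 17, 21, 12]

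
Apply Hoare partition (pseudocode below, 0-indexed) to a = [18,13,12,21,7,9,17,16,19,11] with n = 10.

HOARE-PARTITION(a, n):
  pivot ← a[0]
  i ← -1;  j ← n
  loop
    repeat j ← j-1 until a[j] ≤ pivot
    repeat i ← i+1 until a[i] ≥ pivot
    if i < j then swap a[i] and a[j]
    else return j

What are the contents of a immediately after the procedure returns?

[11,13,12,16,7,9,17,21,19,18]

pivot=18
j stops at 9 (11), i stops at 0 (18); swap ⇒ [11,13,12,21,7,9,17,16,19,18]
j stops at 7 (16), i stops at 3 (21); swap ⇒ [11,13,12,16,7,9,17,21,19,18]
j stops at 6, i stops at 7; i≥j ⇒ return 6. a=[11,13,12,16,7,9,17,21,19,18]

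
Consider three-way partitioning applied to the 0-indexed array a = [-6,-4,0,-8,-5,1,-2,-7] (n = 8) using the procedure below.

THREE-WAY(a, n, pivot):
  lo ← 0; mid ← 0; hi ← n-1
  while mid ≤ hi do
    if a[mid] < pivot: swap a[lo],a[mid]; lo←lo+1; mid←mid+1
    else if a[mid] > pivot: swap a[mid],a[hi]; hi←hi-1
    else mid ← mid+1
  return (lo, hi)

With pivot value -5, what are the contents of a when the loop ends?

[-6,-7,-8,-5,1,-2,0,-4]

pivot = -5; lo=0, mid=0, hi=7
a[mid]=-6<-5: swap a[0],a[0]; lo=1,mid=1 → [-6,-4,0,-8,-5,1,-2,-7]
a[mid]=-4>-5: swap a[1],a[7]; hi=6 → [-6,-7,0,-8,-5,1,-2,-4]
a[mid]=-7<-5: swap a[1],a[1]; lo=2,mid=2 → [-6,-7,0,-8,-5,1,-2,-4]
a[mid]=0>-5: swap a[2],a[6]; hi=5 → [-6,-7,-2,-8,-5,1,0,-4]
a[mid]=-2>-5: swap a[2],a[5]; hi=4 → [-6,-7,1,-8,-5,-2,0,-4]
a[mid]=1>-5: swap a[2],a[4]; hi=3 → [-6,-7,-5,-8,1,-2,0,-4]
a[mid]=-5=-5: mid=3
a[mid]=-8<-5: swap a[2],a[3]; lo=3,mid=4 → [-6,-7,-8,-5,1,-2,0,-4]
end: lo=3, hi=3; a = [-6,-7,-8,-5,1,-2,0,-4]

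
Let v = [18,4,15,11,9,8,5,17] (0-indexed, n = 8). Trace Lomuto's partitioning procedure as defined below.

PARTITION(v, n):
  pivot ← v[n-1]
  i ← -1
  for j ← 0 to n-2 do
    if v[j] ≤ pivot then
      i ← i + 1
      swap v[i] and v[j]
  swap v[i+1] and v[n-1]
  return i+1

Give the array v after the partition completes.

[4,15,11,9,8,5,17,18]

pivot=17, i=-1
j=0: 18>17, skip
j=1: 4≤17, i=0, swap(0,1) ⇒ [4,18,15,11,9,8,5,17]
j=2: 15≤17, i=1, swap(1,2) ⇒ [4,15,18,11,9,8,5,17]
j=3: 11≤17, i=2, swap(2,3) ⇒ [4,15,11,18,9,8,5,17]
j=4: 9≤17, i=3, swap(3,4) ⇒ [4,15,11,9,18,8,5,17]
j=5: 8≤17, i=4, swap(4,5) ⇒ [4,15,11,9,8,18,5,17]
j=6: 5≤17, i=5, swap(5,6) ⇒ [4,15,11,9,8,5,18,17]
swap(6,7) ⇒ [4,15,11,9,8,5,17,18]; return 6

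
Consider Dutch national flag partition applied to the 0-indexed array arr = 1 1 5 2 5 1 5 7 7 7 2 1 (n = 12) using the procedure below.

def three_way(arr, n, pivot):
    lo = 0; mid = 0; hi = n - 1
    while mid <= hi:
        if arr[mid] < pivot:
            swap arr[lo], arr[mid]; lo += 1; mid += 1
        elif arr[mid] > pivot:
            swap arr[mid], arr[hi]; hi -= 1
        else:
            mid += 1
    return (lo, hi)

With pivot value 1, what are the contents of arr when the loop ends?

pivot = 1; lo=0, mid=0, hi=11
arr[mid]=1=1: mid=1
arr[mid]=1=1: mid=2
arr[mid]=5>1: swap arr[2],arr[11]; hi=10 → 1 1 1 2 5 1 5 7 7 7 2 5
arr[mid]=1=1: mid=3
arr[mid]=2>1: swap arr[3],arr[10]; hi=9 → 1 1 1 2 5 1 5 7 7 7 2 5
arr[mid]=2>1: swap arr[3],arr[9]; hi=8 → 1 1 1 7 5 1 5 7 7 2 2 5
arr[mid]=7>1: swap arr[3],arr[8]; hi=7 → 1 1 1 7 5 1 5 7 7 2 2 5
arr[mid]=7>1: swap arr[3],arr[7]; hi=6 → 1 1 1 7 5 1 5 7 7 2 2 5
arr[mid]=7>1: swap arr[3],arr[6]; hi=5 → 1 1 1 5 5 1 7 7 7 2 2 5
arr[mid]=5>1: swap arr[3],arr[5]; hi=4 → 1 1 1 1 5 5 7 7 7 2 2 5
arr[mid]=1=1: mid=4
arr[mid]=5>1: swap arr[4],arr[4]; hi=3 → 1 1 1 1 5 5 7 7 7 2 2 5
end: lo=0, hi=3; arr = 1 1 1 1 5 5 7 7 7 2 2 5

1 1 1 1 5 5 7 7 7 2 2 5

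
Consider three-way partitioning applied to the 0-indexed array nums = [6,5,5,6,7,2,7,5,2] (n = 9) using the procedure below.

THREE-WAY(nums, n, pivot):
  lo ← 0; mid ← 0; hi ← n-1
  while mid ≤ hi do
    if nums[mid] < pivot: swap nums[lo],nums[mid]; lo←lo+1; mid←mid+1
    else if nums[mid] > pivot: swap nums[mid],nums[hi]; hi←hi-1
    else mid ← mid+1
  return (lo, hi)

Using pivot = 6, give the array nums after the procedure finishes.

[5,5,2,2,5,6,6,7,7]

pivot = 6; lo=0, mid=0, hi=8
nums[mid]=6=6: mid=1
nums[mid]=5<6: swap nums[0],nums[1]; lo=1,mid=2 → [5,6,5,6,7,2,7,5,2]
nums[mid]=5<6: swap nums[1],nums[2]; lo=2,mid=3 → [5,5,6,6,7,2,7,5,2]
nums[mid]=6=6: mid=4
nums[mid]=7>6: swap nums[4],nums[8]; hi=7 → [5,5,6,6,2,2,7,5,7]
nums[mid]=2<6: swap nums[2],nums[4]; lo=3,mid=5 → [5,5,2,6,6,2,7,5,7]
nums[mid]=2<6: swap nums[3],nums[5]; lo=4,mid=6 → [5,5,2,2,6,6,7,5,7]
nums[mid]=7>6: swap nums[6],nums[7]; hi=6 → [5,5,2,2,6,6,5,7,7]
nums[mid]=5<6: swap nums[4],nums[6]; lo=5,mid=7 → [5,5,2,2,5,6,6,7,7]
end: lo=5, hi=6; nums = [5,5,2,2,5,6,6,7,7]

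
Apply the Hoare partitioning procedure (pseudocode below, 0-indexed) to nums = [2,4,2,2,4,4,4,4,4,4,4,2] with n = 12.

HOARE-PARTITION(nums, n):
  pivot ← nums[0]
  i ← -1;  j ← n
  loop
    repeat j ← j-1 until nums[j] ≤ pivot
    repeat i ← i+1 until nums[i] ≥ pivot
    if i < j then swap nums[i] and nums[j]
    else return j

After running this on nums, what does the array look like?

[2,2,2,4,4,4,4,4,4,4,4,2]

pivot = nums[0] = 2; i = -1, j = 12
j→11 (nums[11]=2≤2), i→0 (nums[0]=2≥2); i<j, swap → [2,4,2,2,4,4,4,4,4,4,4,2]
j→3 (nums[3]=2≤2), i→1 (nums[1]=4≥2); i<j, swap → [2,2,2,4,4,4,4,4,4,4,4,2]
j→2, i→2; i≥j, return j=2. nums = [2,2,2,4,4,4,4,4,4,4,4,2]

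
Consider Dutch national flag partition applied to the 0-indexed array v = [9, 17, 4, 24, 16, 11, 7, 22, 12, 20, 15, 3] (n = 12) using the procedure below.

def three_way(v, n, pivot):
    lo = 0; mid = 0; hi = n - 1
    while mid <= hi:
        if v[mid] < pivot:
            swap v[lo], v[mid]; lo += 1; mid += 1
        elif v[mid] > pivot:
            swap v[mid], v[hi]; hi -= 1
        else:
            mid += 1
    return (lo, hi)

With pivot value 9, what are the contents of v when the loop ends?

[3, 4, 7, 9, 11, 16, 22, 12, 20, 15, 24, 17]

pivot = 9; lo=0, mid=0, hi=11
v[mid]=9=9: mid=1
v[mid]=17>9: swap v[1],v[11]; hi=10 → [9, 3, 4, 24, 16, 11, 7, 22, 12, 20, 15, 17]
v[mid]=3<9: swap v[0],v[1]; lo=1,mid=2 → [3, 9, 4, 24, 16, 11, 7, 22, 12, 20, 15, 17]
v[mid]=4<9: swap v[1],v[2]; lo=2,mid=3 → [3, 4, 9, 24, 16, 11, 7, 22, 12, 20, 15, 17]
v[mid]=24>9: swap v[3],v[10]; hi=9 → [3, 4, 9, 15, 16, 11, 7, 22, 12, 20, 24, 17]
v[mid]=15>9: swap v[3],v[9]; hi=8 → [3, 4, 9, 20, 16, 11, 7, 22, 12, 15, 24, 17]
v[mid]=20>9: swap v[3],v[8]; hi=7 → [3, 4, 9, 12, 16, 11, 7, 22, 20, 15, 24, 17]
v[mid]=12>9: swap v[3],v[7]; hi=6 → [3, 4, 9, 22, 16, 11, 7, 12, 20, 15, 24, 17]
v[mid]=22>9: swap v[3],v[6]; hi=5 → [3, 4, 9, 7, 16, 11, 22, 12, 20, 15, 24, 17]
v[mid]=7<9: swap v[2],v[3]; lo=3,mid=4 → [3, 4, 7, 9, 16, 11, 22, 12, 20, 15, 24, 17]
v[mid]=16>9: swap v[4],v[5]; hi=4 → [3, 4, 7, 9, 11, 16, 22, 12, 20, 15, 24, 17]
v[mid]=11>9: swap v[4],v[4]; hi=3 → [3, 4, 7, 9, 11, 16, 22, 12, 20, 15, 24, 17]
end: lo=3, hi=3; v = [3, 4, 7, 9, 11, 16, 22, 12, 20, 15, 24, 17]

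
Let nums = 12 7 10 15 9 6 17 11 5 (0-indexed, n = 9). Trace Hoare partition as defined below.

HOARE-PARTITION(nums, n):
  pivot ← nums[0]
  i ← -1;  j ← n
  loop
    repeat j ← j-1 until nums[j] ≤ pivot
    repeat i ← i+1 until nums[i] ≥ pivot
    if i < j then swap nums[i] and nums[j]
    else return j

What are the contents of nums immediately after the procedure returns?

5 7 10 11 9 6 17 15 12

pivot = nums[0] = 12; i = -1, j = 9
j→8 (nums[8]=5≤12), i→0 (nums[0]=12≥12); i<j, swap → 5 7 10 15 9 6 17 11 12
j→7 (nums[7]=11≤12), i→3 (nums[3]=15≥12); i<j, swap → 5 7 10 11 9 6 17 15 12
j→5, i→6; i≥j, return j=5. nums = 5 7 10 11 9 6 17 15 12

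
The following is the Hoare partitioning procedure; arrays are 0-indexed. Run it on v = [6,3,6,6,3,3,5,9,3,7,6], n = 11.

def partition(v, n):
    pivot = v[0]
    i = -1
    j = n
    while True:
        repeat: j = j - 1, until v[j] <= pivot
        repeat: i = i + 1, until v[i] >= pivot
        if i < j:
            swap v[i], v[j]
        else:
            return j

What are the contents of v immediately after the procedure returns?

[6,3,3,5,3,3,6,9,6,7,6]

pivot=6
j stops at 10 (6), i stops at 0 (6); swap ⇒ [6,3,6,6,3,3,5,9,3,7,6]
j stops at 8 (3), i stops at 2 (6); swap ⇒ [6,3,3,6,3,3,5,9,6,7,6]
j stops at 6 (5), i stops at 3 (6); swap ⇒ [6,3,3,5,3,3,6,9,6,7,6]
j stops at 5, i stops at 6; i≥j ⇒ return 5. v=[6,3,3,5,3,3,6,9,6,7,6]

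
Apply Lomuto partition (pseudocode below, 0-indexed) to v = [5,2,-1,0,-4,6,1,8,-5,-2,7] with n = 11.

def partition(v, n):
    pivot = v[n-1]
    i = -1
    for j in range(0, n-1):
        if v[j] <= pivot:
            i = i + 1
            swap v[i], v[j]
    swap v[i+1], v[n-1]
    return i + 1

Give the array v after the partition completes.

pivot = v[10] = 7; i = -1
j=0: v[0]=5 ≤ 7 → i=0, swap v[0],v[0] (no change) → [5,2,-1,0,-4,6,1,8,-5,-2,7]
j=1: v[1]=2 ≤ 7 → i=1, swap v[1],v[1] (no change) → [5,2,-1,0,-4,6,1,8,-5,-2,7]
j=2: v[2]=-1 ≤ 7 → i=2, swap v[2],v[2] (no change) → [5,2,-1,0,-4,6,1,8,-5,-2,7]
j=3: v[3]=0 ≤ 7 → i=3, swap v[3],v[3] (no change) → [5,2,-1,0,-4,6,1,8,-5,-2,7]
j=4: v[4]=-4 ≤ 7 → i=4, swap v[4],v[4] (no change) → [5,2,-1,0,-4,6,1,8,-5,-2,7]
j=5: v[5]=6 ≤ 7 → i=5, swap v[5],v[5] (no change) → [5,2,-1,0,-4,6,1,8,-5,-2,7]
j=6: v[6]=1 ≤ 7 → i=6, swap v[6],v[6] (no change) → [5,2,-1,0,-4,6,1,8,-5,-2,7]
j=7: v[7]=8 > 7 → no swap
j=8: v[8]=-5 ≤ 7 → i=7, swap v[7],v[8] → [5,2,-1,0,-4,6,1,-5,8,-2,7]
j=9: v[9]=-2 ≤ 7 → i=8, swap v[8],v[9] → [5,2,-1,0,-4,6,1,-5,-2,8,7]
final swap v[9],v[10] → [5,2,-1,0,-4,6,1,-5,-2,7,8]; return 9

[5,2,-1,0,-4,6,1,-5,-2,7,8]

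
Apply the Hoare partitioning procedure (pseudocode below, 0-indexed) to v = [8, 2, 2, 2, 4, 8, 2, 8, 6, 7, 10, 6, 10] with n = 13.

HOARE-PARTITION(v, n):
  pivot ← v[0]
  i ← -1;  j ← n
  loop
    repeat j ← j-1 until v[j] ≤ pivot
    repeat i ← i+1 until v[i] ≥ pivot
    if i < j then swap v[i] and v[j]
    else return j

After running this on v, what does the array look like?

pivot=8
j stops at 11 (6), i stops at 0 (8); swap ⇒ [6, 2, 2, 2, 4, 8, 2, 8, 6, 7, 10, 8, 10]
j stops at 9 (7), i stops at 5 (8); swap ⇒ [6, 2, 2, 2, 4, 7, 2, 8, 6, 8, 10, 8, 10]
j stops at 8 (6), i stops at 7 (8); swap ⇒ [6, 2, 2, 2, 4, 7, 2, 6, 8, 8, 10, 8, 10]
j stops at 7, i stops at 8; i≥j ⇒ return 7. v=[6, 2, 2, 2, 4, 7, 2, 6, 8, 8, 10, 8, 10]

[6, 2, 2, 2, 4, 7, 2, 6, 8, 8, 10, 8, 10]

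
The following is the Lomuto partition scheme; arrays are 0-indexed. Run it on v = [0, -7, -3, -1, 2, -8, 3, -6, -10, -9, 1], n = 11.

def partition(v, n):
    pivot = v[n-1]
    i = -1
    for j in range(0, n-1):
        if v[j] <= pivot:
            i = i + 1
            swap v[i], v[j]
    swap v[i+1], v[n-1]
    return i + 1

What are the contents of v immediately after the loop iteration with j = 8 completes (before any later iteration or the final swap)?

pivot=1, i=-1
j=0: 0≤1, i=0, swap(0,0) ⇒ [0, -7, -3, -1, 2, -8, 3, -6, -10, -9, 1]
j=1: -7≤1, i=1, swap(1,1) ⇒ [0, -7, -3, -1, 2, -8, 3, -6, -10, -9, 1]
j=2: -3≤1, i=2, swap(2,2) ⇒ [0, -7, -3, -1, 2, -8, 3, -6, -10, -9, 1]
j=3: -1≤1, i=3, swap(3,3) ⇒ [0, -7, -3, -1, 2, -8, 3, -6, -10, -9, 1]
j=4: 2>1, skip
j=5: -8≤1, i=4, swap(4,5) ⇒ [0, -7, -3, -1, -8, 2, 3, -6, -10, -9, 1]
j=6: 3>1, skip
j=7: -6≤1, i=5, swap(5,7) ⇒ [0, -7, -3, -1, -8, -6, 3, 2, -10, -9, 1]
j=8: -10≤1, i=6, swap(6,8) ⇒ [0, -7, -3, -1, -8, -6, -10, 2, 3, -9, 1]
(after j=8) v = [0, -7, -3, -1, -8, -6, -10, 2, 3, -9, 1]

[0, -7, -3, -1, -8, -6, -10, 2, 3, -9, 1]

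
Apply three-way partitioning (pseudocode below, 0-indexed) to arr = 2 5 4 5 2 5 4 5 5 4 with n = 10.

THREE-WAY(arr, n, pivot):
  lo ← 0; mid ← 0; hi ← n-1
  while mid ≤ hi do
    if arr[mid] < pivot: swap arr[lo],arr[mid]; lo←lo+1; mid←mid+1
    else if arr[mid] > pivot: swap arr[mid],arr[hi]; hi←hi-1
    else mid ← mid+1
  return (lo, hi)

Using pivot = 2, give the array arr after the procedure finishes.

2 2 5 4 5 4 5 5 4 5

lo=0 mid=0 hi=9
2=2: mid=1
5>2: swap(1,9), hi=8 ⇒ 2 4 4 5 2 5 4 5 5 5
4>2: swap(1,8), hi=7 ⇒ 2 5 4 5 2 5 4 5 4 5
5>2: swap(1,7), hi=6 ⇒ 2 5 4 5 2 5 4 5 4 5
5>2: swap(1,6), hi=5 ⇒ 2 4 4 5 2 5 5 5 4 5
4>2: swap(1,5), hi=4 ⇒ 2 5 4 5 2 4 5 5 4 5
5>2: swap(1,4), hi=3 ⇒ 2 2 4 5 5 4 5 5 4 5
2=2: mid=2
4>2: swap(2,3), hi=2 ⇒ 2 2 5 4 5 4 5 5 4 5
5>2: swap(2,2), hi=1 ⇒ 2 2 5 4 5 4 5 5 4 5
done. lo=0 hi=1; arr=2 2 5 4 5 4 5 5 4 5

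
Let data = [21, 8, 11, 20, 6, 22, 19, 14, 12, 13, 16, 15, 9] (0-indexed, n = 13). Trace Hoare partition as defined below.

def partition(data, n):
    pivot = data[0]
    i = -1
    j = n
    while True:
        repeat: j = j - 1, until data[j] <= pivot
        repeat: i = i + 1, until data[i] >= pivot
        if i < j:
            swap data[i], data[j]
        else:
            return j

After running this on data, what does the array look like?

pivot = data[0] = 21; i = -1, j = 13
j→12 (data[12]=9≤21), i→0 (data[0]=21≥21); i<j, swap → [9, 8, 11, 20, 6, 22, 19, 14, 12, 13, 16, 15, 21]
j→11 (data[11]=15≤21), i→5 (data[5]=22≥21); i<j, swap → [9, 8, 11, 20, 6, 15, 19, 14, 12, 13, 16, 22, 21]
j→10, i→11; i≥j, return j=10. data = [9, 8, 11, 20, 6, 15, 19, 14, 12, 13, 16, 22, 21]

[9, 8, 11, 20, 6, 15, 19, 14, 12, 13, 16, 22, 21]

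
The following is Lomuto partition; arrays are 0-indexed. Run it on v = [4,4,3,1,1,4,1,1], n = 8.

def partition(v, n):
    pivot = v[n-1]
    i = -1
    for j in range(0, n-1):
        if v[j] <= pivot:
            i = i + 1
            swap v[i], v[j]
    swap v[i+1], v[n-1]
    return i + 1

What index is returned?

pivot = v[7] = 1; i = -1
j=0: v[0]=4 > 1 → no swap
j=1: v[1]=4 > 1 → no swap
j=2: v[2]=3 > 1 → no swap
j=3: v[3]=1 ≤ 1 → i=0, swap v[0],v[3] → [1,4,3,4,1,4,1,1]
j=4: v[4]=1 ≤ 1 → i=1, swap v[1],v[4] → [1,1,3,4,4,4,1,1]
j=5: v[5]=4 > 1 → no swap
j=6: v[6]=1 ≤ 1 → i=2, swap v[2],v[6] → [1,1,1,4,4,4,3,1]
final swap v[3],v[7] → [1,1,1,1,4,4,3,4]; return 3

3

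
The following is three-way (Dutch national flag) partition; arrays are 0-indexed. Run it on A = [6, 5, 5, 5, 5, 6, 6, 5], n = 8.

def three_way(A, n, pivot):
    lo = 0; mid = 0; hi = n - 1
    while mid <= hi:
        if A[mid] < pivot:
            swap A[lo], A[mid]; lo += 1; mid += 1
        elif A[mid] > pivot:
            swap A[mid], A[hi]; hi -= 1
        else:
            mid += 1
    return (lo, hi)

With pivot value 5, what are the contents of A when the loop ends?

pivot = 5; lo=0, mid=0, hi=7
A[mid]=6>5: swap A[0],A[7]; hi=6 → [5, 5, 5, 5, 5, 6, 6, 6]
A[mid]=5=5: mid=1
A[mid]=5=5: mid=2
A[mid]=5=5: mid=3
A[mid]=5=5: mid=4
A[mid]=5=5: mid=5
A[mid]=6>5: swap A[5],A[6]; hi=5 → [5, 5, 5, 5, 5, 6, 6, 6]
A[mid]=6>5: swap A[5],A[5]; hi=4 → [5, 5, 5, 5, 5, 6, 6, 6]
end: lo=0, hi=4; A = [5, 5, 5, 5, 5, 6, 6, 6]

[5, 5, 5, 5, 5, 6, 6, 6]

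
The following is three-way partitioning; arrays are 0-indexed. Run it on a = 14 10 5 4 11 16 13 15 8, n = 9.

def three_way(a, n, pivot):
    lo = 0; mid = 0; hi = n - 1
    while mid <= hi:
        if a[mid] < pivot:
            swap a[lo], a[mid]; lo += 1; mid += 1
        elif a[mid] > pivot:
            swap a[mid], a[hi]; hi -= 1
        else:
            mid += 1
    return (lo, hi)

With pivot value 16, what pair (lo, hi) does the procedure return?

pivot = 16; lo=0, mid=0, hi=8
a[mid]=14<16: swap a[0],a[0]; lo=1,mid=1 → 14 10 5 4 11 16 13 15 8
a[mid]=10<16: swap a[1],a[1]; lo=2,mid=2 → 14 10 5 4 11 16 13 15 8
a[mid]=5<16: swap a[2],a[2]; lo=3,mid=3 → 14 10 5 4 11 16 13 15 8
a[mid]=4<16: swap a[3],a[3]; lo=4,mid=4 → 14 10 5 4 11 16 13 15 8
a[mid]=11<16: swap a[4],a[4]; lo=5,mid=5 → 14 10 5 4 11 16 13 15 8
a[mid]=16=16: mid=6
a[mid]=13<16: swap a[5],a[6]; lo=6,mid=7 → 14 10 5 4 11 13 16 15 8
a[mid]=15<16: swap a[6],a[7]; lo=7,mid=8 → 14 10 5 4 11 13 15 16 8
a[mid]=8<16: swap a[7],a[8]; lo=8,mid=9 → 14 10 5 4 11 13 15 8 16
end: lo=8, hi=8; a = 14 10 5 4 11 13 15 8 16

(8, 8)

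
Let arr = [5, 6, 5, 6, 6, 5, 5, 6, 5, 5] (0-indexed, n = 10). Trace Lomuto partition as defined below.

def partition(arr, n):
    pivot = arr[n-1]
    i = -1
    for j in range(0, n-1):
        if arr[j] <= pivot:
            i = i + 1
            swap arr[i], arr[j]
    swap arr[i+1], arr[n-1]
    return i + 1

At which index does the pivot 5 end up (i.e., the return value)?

5

pivot=5, i=-1
j=0: 5≤5, i=0, swap(0,0) ⇒ [5, 6, 5, 6, 6, 5, 5, 6, 5, 5]
j=1: 6>5, skip
j=2: 5≤5, i=1, swap(1,2) ⇒ [5, 5, 6, 6, 6, 5, 5, 6, 5, 5]
j=3: 6>5, skip
j=4: 6>5, skip
j=5: 5≤5, i=2, swap(2,5) ⇒ [5, 5, 5, 6, 6, 6, 5, 6, 5, 5]
j=6: 5≤5, i=3, swap(3,6) ⇒ [5, 5, 5, 5, 6, 6, 6, 6, 5, 5]
j=7: 6>5, skip
j=8: 5≤5, i=4, swap(4,8) ⇒ [5, 5, 5, 5, 5, 6, 6, 6, 6, 5]
swap(5,9) ⇒ [5, 5, 5, 5, 5, 5, 6, 6, 6, 6]; return 5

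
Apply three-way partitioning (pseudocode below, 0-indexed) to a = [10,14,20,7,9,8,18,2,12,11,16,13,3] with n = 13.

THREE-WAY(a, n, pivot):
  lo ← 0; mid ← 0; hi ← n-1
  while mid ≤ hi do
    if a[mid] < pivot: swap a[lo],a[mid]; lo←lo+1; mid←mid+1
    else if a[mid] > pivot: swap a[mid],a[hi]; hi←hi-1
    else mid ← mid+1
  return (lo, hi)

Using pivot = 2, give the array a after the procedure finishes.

[2,20,7,9,8,18,14,12,11,16,13,3,10]

pivot = 2; lo=0, mid=0, hi=12
a[mid]=10>2: swap a[0],a[12]; hi=11 → [3,14,20,7,9,8,18,2,12,11,16,13,10]
a[mid]=3>2: swap a[0],a[11]; hi=10 → [13,14,20,7,9,8,18,2,12,11,16,3,10]
a[mid]=13>2: swap a[0],a[10]; hi=9 → [16,14,20,7,9,8,18,2,12,11,13,3,10]
a[mid]=16>2: swap a[0],a[9]; hi=8 → [11,14,20,7,9,8,18,2,12,16,13,3,10]
a[mid]=11>2: swap a[0],a[8]; hi=7 → [12,14,20,7,9,8,18,2,11,16,13,3,10]
a[mid]=12>2: swap a[0],a[7]; hi=6 → [2,14,20,7,9,8,18,12,11,16,13,3,10]
a[mid]=2=2: mid=1
a[mid]=14>2: swap a[1],a[6]; hi=5 → [2,18,20,7,9,8,14,12,11,16,13,3,10]
a[mid]=18>2: swap a[1],a[5]; hi=4 → [2,8,20,7,9,18,14,12,11,16,13,3,10]
a[mid]=8>2: swap a[1],a[4]; hi=3 → [2,9,20,7,8,18,14,12,11,16,13,3,10]
a[mid]=9>2: swap a[1],a[3]; hi=2 → [2,7,20,9,8,18,14,12,11,16,13,3,10]
a[mid]=7>2: swap a[1],a[2]; hi=1 → [2,20,7,9,8,18,14,12,11,16,13,3,10]
a[mid]=20>2: swap a[1],a[1]; hi=0 → [2,20,7,9,8,18,14,12,11,16,13,3,10]
end: lo=0, hi=0; a = [2,20,7,9,8,18,14,12,11,16,13,3,10]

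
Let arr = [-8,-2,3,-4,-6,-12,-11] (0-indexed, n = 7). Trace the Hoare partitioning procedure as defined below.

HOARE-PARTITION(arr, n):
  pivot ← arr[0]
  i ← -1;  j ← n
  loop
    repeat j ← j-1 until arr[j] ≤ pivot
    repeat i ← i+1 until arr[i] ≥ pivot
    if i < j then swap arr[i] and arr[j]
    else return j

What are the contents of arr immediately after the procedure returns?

pivot=-8
j stops at 6 (-11), i stops at 0 (-8); swap ⇒ [-11,-2,3,-4,-6,-12,-8]
j stops at 5 (-12), i stops at 1 (-2); swap ⇒ [-11,-12,3,-4,-6,-2,-8]
j stops at 1, i stops at 2; i≥j ⇒ return 1. arr=[-11,-12,3,-4,-6,-2,-8]

[-11,-12,3,-4,-6,-2,-8]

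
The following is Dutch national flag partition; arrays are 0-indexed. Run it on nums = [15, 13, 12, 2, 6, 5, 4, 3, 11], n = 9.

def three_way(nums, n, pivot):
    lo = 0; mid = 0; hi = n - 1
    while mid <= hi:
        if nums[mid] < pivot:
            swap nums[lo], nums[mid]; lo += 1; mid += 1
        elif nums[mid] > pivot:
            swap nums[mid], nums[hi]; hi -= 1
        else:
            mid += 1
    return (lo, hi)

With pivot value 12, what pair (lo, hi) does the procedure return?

(6, 6)

pivot = 12; lo=0, mid=0, hi=8
nums[mid]=15>12: swap nums[0],nums[8]; hi=7 → [11, 13, 12, 2, 6, 5, 4, 3, 15]
nums[mid]=11<12: swap nums[0],nums[0]; lo=1,mid=1 → [11, 13, 12, 2, 6, 5, 4, 3, 15]
nums[mid]=13>12: swap nums[1],nums[7]; hi=6 → [11, 3, 12, 2, 6, 5, 4, 13, 15]
nums[mid]=3<12: swap nums[1],nums[1]; lo=2,mid=2 → [11, 3, 12, 2, 6, 5, 4, 13, 15]
nums[mid]=12=12: mid=3
nums[mid]=2<12: swap nums[2],nums[3]; lo=3,mid=4 → [11, 3, 2, 12, 6, 5, 4, 13, 15]
nums[mid]=6<12: swap nums[3],nums[4]; lo=4,mid=5 → [11, 3, 2, 6, 12, 5, 4, 13, 15]
nums[mid]=5<12: swap nums[4],nums[5]; lo=5,mid=6 → [11, 3, 2, 6, 5, 12, 4, 13, 15]
nums[mid]=4<12: swap nums[5],nums[6]; lo=6,mid=7 → [11, 3, 2, 6, 5, 4, 12, 13, 15]
end: lo=6, hi=6; nums = [11, 3, 2, 6, 5, 4, 12, 13, 15]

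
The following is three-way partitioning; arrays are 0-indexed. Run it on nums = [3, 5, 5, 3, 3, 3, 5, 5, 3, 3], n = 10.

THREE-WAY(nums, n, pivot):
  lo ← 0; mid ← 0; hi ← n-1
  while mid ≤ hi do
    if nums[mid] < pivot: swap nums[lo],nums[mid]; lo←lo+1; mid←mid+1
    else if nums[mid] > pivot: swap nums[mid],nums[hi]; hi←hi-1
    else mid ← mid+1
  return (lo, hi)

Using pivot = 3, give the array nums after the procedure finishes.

pivot = 3; lo=0, mid=0, hi=9
nums[mid]=3=3: mid=1
nums[mid]=5>3: swap nums[1],nums[9]; hi=8 → [3, 3, 5, 3, 3, 3, 5, 5, 3, 5]
nums[mid]=3=3: mid=2
nums[mid]=5>3: swap nums[2],nums[8]; hi=7 → [3, 3, 3, 3, 3, 3, 5, 5, 5, 5]
nums[mid]=3=3: mid=3
nums[mid]=3=3: mid=4
nums[mid]=3=3: mid=5
nums[mid]=3=3: mid=6
nums[mid]=5>3: swap nums[6],nums[7]; hi=6 → [3, 3, 3, 3, 3, 3, 5, 5, 5, 5]
nums[mid]=5>3: swap nums[6],nums[6]; hi=5 → [3, 3, 3, 3, 3, 3, 5, 5, 5, 5]
end: lo=0, hi=5; nums = [3, 3, 3, 3, 3, 3, 5, 5, 5, 5]

[3, 3, 3, 3, 3, 3, 5, 5, 5, 5]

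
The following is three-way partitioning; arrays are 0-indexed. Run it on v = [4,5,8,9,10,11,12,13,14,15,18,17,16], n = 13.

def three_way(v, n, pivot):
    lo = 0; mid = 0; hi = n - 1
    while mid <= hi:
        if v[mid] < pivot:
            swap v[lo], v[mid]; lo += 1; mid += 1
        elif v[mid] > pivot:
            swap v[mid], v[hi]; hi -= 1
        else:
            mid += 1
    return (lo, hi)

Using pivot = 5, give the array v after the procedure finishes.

pivot = 5; lo=0, mid=0, hi=12
v[mid]=4<5: swap v[0],v[0]; lo=1,mid=1 → [4,5,8,9,10,11,12,13,14,15,18,17,16]
v[mid]=5=5: mid=2
v[mid]=8>5: swap v[2],v[12]; hi=11 → [4,5,16,9,10,11,12,13,14,15,18,17,8]
v[mid]=16>5: swap v[2],v[11]; hi=10 → [4,5,17,9,10,11,12,13,14,15,18,16,8]
v[mid]=17>5: swap v[2],v[10]; hi=9 → [4,5,18,9,10,11,12,13,14,15,17,16,8]
v[mid]=18>5: swap v[2],v[9]; hi=8 → [4,5,15,9,10,11,12,13,14,18,17,16,8]
v[mid]=15>5: swap v[2],v[8]; hi=7 → [4,5,14,9,10,11,12,13,15,18,17,16,8]
v[mid]=14>5: swap v[2],v[7]; hi=6 → [4,5,13,9,10,11,12,14,15,18,17,16,8]
v[mid]=13>5: swap v[2],v[6]; hi=5 → [4,5,12,9,10,11,13,14,15,18,17,16,8]
v[mid]=12>5: swap v[2],v[5]; hi=4 → [4,5,11,9,10,12,13,14,15,18,17,16,8]
v[mid]=11>5: swap v[2],v[4]; hi=3 → [4,5,10,9,11,12,13,14,15,18,17,16,8]
v[mid]=10>5: swap v[2],v[3]; hi=2 → [4,5,9,10,11,12,13,14,15,18,17,16,8]
v[mid]=9>5: swap v[2],v[2]; hi=1 → [4,5,9,10,11,12,13,14,15,18,17,16,8]
end: lo=1, hi=1; v = [4,5,9,10,11,12,13,14,15,18,17,16,8]

[4,5,9,10,11,12,13,14,15,18,17,16,8]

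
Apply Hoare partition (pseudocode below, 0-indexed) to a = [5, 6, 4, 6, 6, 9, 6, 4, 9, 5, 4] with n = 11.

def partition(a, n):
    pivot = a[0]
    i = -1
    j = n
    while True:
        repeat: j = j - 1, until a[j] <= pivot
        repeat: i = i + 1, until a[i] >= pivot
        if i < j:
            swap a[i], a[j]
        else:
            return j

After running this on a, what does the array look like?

pivot=5
j stops at 10 (4), i stops at 0 (5); swap ⇒ [4, 6, 4, 6, 6, 9, 6, 4, 9, 5, 5]
j stops at 9 (5), i stops at 1 (6); swap ⇒ [4, 5, 4, 6, 6, 9, 6, 4, 9, 6, 5]
j stops at 7 (4), i stops at 3 (6); swap ⇒ [4, 5, 4, 4, 6, 9, 6, 6, 9, 6, 5]
j stops at 3, i stops at 4; i≥j ⇒ return 3. a=[4, 5, 4, 4, 6, 9, 6, 6, 9, 6, 5]

[4, 5, 4, 4, 6, 9, 6, 6, 9, 6, 5]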